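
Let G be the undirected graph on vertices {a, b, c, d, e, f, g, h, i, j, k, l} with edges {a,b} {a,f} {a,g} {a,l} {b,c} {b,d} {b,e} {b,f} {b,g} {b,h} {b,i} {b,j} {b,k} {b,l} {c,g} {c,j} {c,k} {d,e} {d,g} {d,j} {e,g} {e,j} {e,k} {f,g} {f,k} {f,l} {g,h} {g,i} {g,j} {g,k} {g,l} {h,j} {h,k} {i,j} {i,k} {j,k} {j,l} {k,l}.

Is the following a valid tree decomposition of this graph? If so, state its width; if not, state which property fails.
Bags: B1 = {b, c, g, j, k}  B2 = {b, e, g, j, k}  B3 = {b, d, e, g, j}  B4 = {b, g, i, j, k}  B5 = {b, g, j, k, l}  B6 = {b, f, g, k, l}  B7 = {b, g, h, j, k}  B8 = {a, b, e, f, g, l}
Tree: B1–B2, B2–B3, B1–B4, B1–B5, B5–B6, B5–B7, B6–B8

No — bags containing vertex e are not connected in the tree.

A tree decomposition must satisfy three properties: every vertex lies in some bag; for every edge, both endpoints lie together in some bag; and for every vertex, the bags containing it form a connected subtree. Here bags containing vertex e are not connected in the tree, so the decomposition is invalid.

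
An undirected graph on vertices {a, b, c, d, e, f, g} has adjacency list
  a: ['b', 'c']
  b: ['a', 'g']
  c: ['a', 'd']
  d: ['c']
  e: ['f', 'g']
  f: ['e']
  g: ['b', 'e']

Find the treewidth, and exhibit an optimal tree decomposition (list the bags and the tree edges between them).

Every bag has size at most 2, so the width is 2 − 1 = 1 and tw(G) ≤ 1. G has an edge, so its treewidth is at least 1. Therefore the treewidth is 1.

Treewidth 1.
One such decomposition:
Bags: B1 = {e, f}  B2 = {e, g}  B3 = {b, g}  B4 = {a, b}  B5 = {a, c}  B6 = {c, d}
Tree: B1–B2, B2–B3, B3–B4, B4–B5, B5–B6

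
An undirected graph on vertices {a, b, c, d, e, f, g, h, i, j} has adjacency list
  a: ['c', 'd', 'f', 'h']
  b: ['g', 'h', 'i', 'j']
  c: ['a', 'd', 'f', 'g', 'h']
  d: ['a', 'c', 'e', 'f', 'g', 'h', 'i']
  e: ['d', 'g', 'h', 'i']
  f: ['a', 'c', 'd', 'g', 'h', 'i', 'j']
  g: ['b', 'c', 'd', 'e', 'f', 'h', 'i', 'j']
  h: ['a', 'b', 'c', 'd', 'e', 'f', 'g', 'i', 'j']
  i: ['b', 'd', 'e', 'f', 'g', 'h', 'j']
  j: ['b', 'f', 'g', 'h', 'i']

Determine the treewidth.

4

A width-4 tree decomposition is:
Bags: B1 = {c, d, f, g, h}  B2 = {d, f, g, h, i}  B3 = {f, g, h, i, j}  B4 = {d, e, g, h, i}  B5 = {a, c, d, f, h}  B6 = {b, g, h, i, j}
Tree: B1–B2, B2–B3, B2–B4, B1–B5, B3–B6
Each bag holds 5 vertices, so the decomposition has width 4, which upper-bounds the treewidth. For the lower bound, the 5 vertices {c, d, f, g, h} are pairwise adjacent, and any tree decomposition puts a clique entirely inside one bag — forcing width ≥ 4. Combining the bounds, tw(G) = 4.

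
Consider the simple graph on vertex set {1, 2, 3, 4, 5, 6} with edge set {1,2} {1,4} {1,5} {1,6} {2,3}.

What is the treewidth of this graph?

1

A width-1 tree decomposition is:
Bags: B1 = {1, 2}  B2 = {1, 4}  B3 = {1, 5}  B4 = {1, 6}  B5 = {2, 3}
Tree: B1–B2, B2–B3, B2–B4, B1–B5
Each bag holds 2 vertices, so the decomposition has width 1, which upper-bounds the treewidth. Since G has at least one edge (e.g. 2–1), it is not an edgeless graph, so tw(G) ≥ 1. Hence tw(G) = 1 exactly.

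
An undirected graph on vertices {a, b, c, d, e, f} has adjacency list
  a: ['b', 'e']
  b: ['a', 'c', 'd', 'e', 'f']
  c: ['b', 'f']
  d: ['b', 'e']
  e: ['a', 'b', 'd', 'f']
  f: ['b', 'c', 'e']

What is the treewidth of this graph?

A width-2 tree decomposition is:
Bags: B1 = {b, e, f}  B2 = {b, d, e}  B3 = {a, b, e}  B4 = {b, c, f}
Tree: B1–B2, B1–B3, B1–B4
Each bag holds 3 vertices, so the decomposition has width 2, which upper-bounds the treewidth. For the lower bound, the 3 vertices {b, d, e} are pairwise adjacent, and any tree decomposition puts a clique entirely inside one bag — forcing width ≥ 2. Combining the bounds, tw(G) = 2.

2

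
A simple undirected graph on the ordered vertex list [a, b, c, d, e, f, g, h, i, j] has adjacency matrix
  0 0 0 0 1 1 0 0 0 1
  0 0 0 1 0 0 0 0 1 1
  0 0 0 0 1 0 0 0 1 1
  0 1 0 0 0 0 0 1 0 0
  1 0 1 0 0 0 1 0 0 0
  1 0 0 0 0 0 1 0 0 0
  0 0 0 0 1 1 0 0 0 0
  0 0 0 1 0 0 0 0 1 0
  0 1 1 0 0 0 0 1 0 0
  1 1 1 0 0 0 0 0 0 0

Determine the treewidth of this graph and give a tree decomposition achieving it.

Every bag has size at most 3, so the width is 3 − 1 = 2 and tw(G) ≤ 2. Since f–g–e–a–f is a cycle in G, G is not acyclic. Forests are exactly the graphs of treewidth ≤ 1, so tw(G) ≥ 2. Therefore the treewidth is 2.

Treewidth 2.
One such decomposition:
Bags: B1 = {a, f, g}  B2 = {a, e, g}  B3 = {a, e, j}  B4 = {c, e, j}  B5 = {b, c, j}  B6 = {b, c, i}  B7 = {b, d, i}  B8 = {d, h, i}
Tree: B1–B2, B2–B3, B3–B4, B4–B5, B5–B6, B6–B7, B7–B8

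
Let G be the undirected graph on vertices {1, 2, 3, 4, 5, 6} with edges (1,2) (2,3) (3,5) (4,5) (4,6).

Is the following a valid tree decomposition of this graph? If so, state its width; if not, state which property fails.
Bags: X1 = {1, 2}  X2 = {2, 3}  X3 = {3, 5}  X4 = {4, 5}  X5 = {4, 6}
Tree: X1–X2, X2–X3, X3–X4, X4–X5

Yes; width 1.

Every vertex of G appears in some bag (union = {1, 2, 3, 4, 5, 6}); every edge is covered by a bag; and for each vertex v the set of bags containing v is connected in the bag tree. The decomposition is therefore valid. The largest bag has 2 vertices, so the width is 1.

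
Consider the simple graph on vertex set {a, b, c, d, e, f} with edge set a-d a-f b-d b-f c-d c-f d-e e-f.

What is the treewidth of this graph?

2

A width-2 tree decomposition is:
Bags: B1 = {d, e, f}  B2 = {a, d, f}  B3 = {c, d, f}  B4 = {b, d, f}
Tree: B1–B2, B2–B3, B3–B4
Each bag holds 3 vertices, so the decomposition has width 2, which upper-bounds the treewidth. Since e–d–a–f–e is a cycle in G, G is not acyclic. Forests are exactly the graphs of treewidth ≤ 1, so tw(G) ≥ 2. Therefore the treewidth is 2.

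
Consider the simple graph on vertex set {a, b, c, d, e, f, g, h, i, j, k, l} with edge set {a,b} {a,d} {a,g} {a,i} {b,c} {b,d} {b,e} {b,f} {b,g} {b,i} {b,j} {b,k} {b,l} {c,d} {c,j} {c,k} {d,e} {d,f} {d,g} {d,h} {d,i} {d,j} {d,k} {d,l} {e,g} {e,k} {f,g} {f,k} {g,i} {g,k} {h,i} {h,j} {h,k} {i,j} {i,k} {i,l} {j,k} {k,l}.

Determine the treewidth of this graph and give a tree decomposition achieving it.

Treewidth 4.
Bags: B1 = {b, d, g, i, k}  B2 = {b, d, i, j, k}  B3 = {a, b, d, g, i}  B4 = {d, h, i, j, k}  B5 = {b, d, e, g, k}  B6 = {b, c, d, j, k}  B7 = {b, d, i, k, l}  B8 = {b, d, f, g, k}
Tree: B1–B2, B1–B3, B2–B4, B1–B5, B2–B6, B1–B7, B5–B8

Every bag has size at most 5, so the width is 5 − 1 = 4 and tw(G) ≤ 4. For the lower bound, the 5 vertices {a, b, d, g, i} are pairwise adjacent, and any tree decomposition puts a clique entirely inside one bag — forcing width ≥ 4. Combining the bounds, tw(G) = 4.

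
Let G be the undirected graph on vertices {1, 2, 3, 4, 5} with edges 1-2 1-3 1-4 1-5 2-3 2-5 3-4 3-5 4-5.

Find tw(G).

A width-3 tree decomposition is:
Bags: B1 = {1, 3, 4, 5}  B2 = {1, 2, 3, 5}
Tree: B1–B2
Every bag has size at most 4, so the width is 4 − 1 = 3 and tw(G) ≤ 3. On the other hand G contains the 4-clique {1, 2, 3, 5}. A clique must lie in a single bag of any decomposition, so no decomposition can have width below 3. Hence tw(G) = 3 exactly.

3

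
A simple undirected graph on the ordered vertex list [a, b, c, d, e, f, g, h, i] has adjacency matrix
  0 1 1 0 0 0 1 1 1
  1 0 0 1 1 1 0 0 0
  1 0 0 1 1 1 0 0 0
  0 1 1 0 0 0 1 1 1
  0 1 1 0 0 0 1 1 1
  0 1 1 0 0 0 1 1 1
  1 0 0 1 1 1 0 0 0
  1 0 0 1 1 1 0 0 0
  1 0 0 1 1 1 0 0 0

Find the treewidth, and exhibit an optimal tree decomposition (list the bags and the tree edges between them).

Each bag holds 5 vertices, so the decomposition has width 4, which upper-bounds the treewidth. For the lower bound: the 5 vertex sets {f,g}, {c,d}, {e,h}, {a}, {b} are disjoint, each induces a connected subgraph, and every pair is joined by at least one edge of G. Contracting each set to a single vertex therefore yields K_{5} as a minor, and since treewidth is minor-monotone, tw(G) ≥ tw(K_{5}) = 4. Combining the bounds, tw(G) = 4.

Treewidth 4.
One such decomposition:
Bags: B1 = {a, d, e, f, g}  B2 = {a, c, d, e, f}  B3 = {a, d, e, f, h}  B4 = {a, b, d, e, f}  B5 = {a, d, e, f, i}
Tree: B1–B2, B2–B3, B3–B4, B4–B5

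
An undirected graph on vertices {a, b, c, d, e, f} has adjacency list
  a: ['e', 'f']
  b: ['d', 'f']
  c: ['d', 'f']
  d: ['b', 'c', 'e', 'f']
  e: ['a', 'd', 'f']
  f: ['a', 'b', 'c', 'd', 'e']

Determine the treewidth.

2

A width-2 tree decomposition is:
Bags: B1 = {d, e, f}  B2 = {a, e, f}  B3 = {c, d, f}  B4 = {b, d, f}
Tree: B1–B2, B1–B3, B3–B4
The largest bag has 3 vertices, giving width 2; this decomposition certifies tw(G) ≤ 2. Conversely, {d, e, f} is a clique of size 3, and the vertices of any clique must share a bag in every tree decomposition; so some bag has ≥ 3 vertices and tw(G) ≥ 2. The upper and lower bounds meet at 2, so that is the treewidth.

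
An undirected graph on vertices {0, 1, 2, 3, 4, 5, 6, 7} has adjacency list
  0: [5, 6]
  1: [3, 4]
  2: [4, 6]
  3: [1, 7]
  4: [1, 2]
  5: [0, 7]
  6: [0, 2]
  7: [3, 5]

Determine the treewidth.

A width-2 tree decomposition is:
Bags: B1 = {1, 3, 4}  B2 = {3, 4, 7}  B3 = {4, 5, 7}  B4 = {0, 4, 5}  B5 = {0, 4, 6}  B6 = {2, 4, 6}
Tree: B1–B2, B2–B3, B3–B4, B4–B5, B5–B6
The largest bag has 3 vertices, giving width 2; this decomposition certifies tw(G) ≤ 2. For the lower bound, G contains the cycle 4–1–3–7–5–0–6–2–4, so G is not a forest; only forests have treewidth ≤ 1, hence tw(G) ≥ 2. Hence tw(G) = 2 exactly.

2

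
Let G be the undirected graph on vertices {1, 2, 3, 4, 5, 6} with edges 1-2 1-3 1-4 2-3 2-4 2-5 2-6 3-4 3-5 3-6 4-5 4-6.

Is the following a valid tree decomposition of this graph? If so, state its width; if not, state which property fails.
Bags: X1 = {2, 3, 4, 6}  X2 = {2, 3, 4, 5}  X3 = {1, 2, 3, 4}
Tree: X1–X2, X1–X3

Yes; width 3.

Checking the three conditions: (i) the bags cover all of {1, 2, 3, 4, 5, 6}; (ii) for each edge, some bag contains both endpoints; (iii) the bags containing any fixed vertex form a subtree. All hold, so the decomposition is valid with width 4 − 1 = 3.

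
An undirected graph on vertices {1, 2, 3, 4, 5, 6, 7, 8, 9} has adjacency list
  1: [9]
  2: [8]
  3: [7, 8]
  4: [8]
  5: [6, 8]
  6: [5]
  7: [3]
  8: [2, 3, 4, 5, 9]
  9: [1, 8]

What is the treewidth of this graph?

A width-1 tree decomposition is:
Bags: B1 = {1, 9}  B2 = {8, 9}  B3 = {5, 8}  B4 = {5, 6}  B5 = {4, 8}  B6 = {3, 8}  B7 = {2, 8}  B8 = {3, 7}
Tree: B1–B2, B2–B3, B3–B4, B3–B5, B2–B6, B6–B7, B6–B8
Each bag holds 2 vertices, so the decomposition has width 1, which upper-bounds the treewidth. G has an edge, so its treewidth is at least 1. Therefore the treewidth is 1.

1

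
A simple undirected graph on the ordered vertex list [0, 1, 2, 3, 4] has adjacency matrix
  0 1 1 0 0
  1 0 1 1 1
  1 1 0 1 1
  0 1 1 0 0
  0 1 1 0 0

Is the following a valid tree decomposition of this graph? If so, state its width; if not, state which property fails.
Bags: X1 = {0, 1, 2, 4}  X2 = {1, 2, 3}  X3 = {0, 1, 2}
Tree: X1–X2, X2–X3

No — bags containing vertex 0 are not connected in the tree.

A tree decomposition must satisfy three properties: every vertex lies in some bag; for every edge, both endpoints lie together in some bag; and for every vertex, the bags containing it form a connected subtree. Here bags containing vertex 0 are not connected in the tree, so the decomposition is invalid.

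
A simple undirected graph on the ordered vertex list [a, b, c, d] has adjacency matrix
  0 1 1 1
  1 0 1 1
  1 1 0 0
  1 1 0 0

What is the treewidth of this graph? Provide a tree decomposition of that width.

Treewidth 2.
One such decomposition:
Bags: B1 = {a, b, d}  B2 = {a, b, c}
Tree: B1–B2

The largest bag has 3 vertices, giving width 2; this decomposition certifies tw(G) ≤ 2. Conversely, {a, b, d} is a clique of size 3, and the vertices of any clique must share a bag in every tree decomposition; so some bag has ≥ 3 vertices and tw(G) ≥ 2. The upper and lower bounds meet at 2, so that is the treewidth.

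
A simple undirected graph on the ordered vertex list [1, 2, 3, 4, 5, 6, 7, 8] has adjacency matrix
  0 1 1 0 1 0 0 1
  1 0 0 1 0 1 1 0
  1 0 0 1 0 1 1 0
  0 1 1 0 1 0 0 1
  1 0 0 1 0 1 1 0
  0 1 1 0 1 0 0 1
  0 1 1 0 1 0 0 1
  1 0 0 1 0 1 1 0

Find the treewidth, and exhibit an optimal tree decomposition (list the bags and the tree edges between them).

Each bag holds 5 vertices, so the decomposition has width 4, which upper-bounds the treewidth. For the lower bound: the 5 vertex sets {3,4}, {7,8}, {1,2}, {6}, {5} are disjoint, each induces a connected subgraph, and every pair is joined by at least one edge of G. Contracting each set to a single vertex therefore yields K_{5} as a minor, and since treewidth is minor-monotone, tw(G) ≥ tw(K_{5}) = 4. Therefore the treewidth is 4.

Treewidth 4.
One such decomposition:
Bags: B1 = {1, 3, 4, 6, 7}  B2 = {1, 4, 6, 7, 8}  B3 = {1, 2, 4, 6, 7}  B4 = {1, 4, 5, 6, 7}
Tree: B1–B2, B2–B3, B3–B4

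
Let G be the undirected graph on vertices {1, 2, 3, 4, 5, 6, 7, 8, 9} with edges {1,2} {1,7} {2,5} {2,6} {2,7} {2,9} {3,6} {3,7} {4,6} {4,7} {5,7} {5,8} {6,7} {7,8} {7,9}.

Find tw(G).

2

A width-2 tree decomposition is:
Bags: B1 = {2, 6, 7}  B2 = {2, 7, 9}  B3 = {2, 5, 7}  B4 = {4, 6, 7}  B5 = {5, 7, 8}  B6 = {1, 2, 7}  B7 = {3, 6, 7}
Tree: B1–B2, B1–B3, B1–B4, B3–B5, B1–B6, B4–B7
Every bag has size at most 3, so the width is 3 − 1 = 2 and tw(G) ≤ 2. For the lower bound, the 3 vertices {5, 7, 8} are pairwise adjacent, and any tree decomposition puts a clique entirely inside one bag — forcing width ≥ 2. Therefore the treewidth is 2.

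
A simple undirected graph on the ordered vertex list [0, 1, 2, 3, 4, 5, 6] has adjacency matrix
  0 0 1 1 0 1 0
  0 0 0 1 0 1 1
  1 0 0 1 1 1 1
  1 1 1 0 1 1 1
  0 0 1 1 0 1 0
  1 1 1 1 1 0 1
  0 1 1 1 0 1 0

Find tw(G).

A width-3 tree decomposition is:
Bags: B1 = {2, 3, 4, 5}  B2 = {2, 3, 5, 6}  B3 = {0, 2, 3, 5}  B4 = {1, 3, 5, 6}
Tree: B1–B2, B1–B3, B2–B4
The largest bag has 4 vertices, giving width 3; this decomposition certifies tw(G) ≤ 3. Conversely, {1, 3, 5, 6} is a clique of size 4, and the vertices of any clique must share a bag in every tree decomposition; so some bag has ≥ 4 vertices and tw(G) ≥ 3. Therefore the treewidth is 3.

3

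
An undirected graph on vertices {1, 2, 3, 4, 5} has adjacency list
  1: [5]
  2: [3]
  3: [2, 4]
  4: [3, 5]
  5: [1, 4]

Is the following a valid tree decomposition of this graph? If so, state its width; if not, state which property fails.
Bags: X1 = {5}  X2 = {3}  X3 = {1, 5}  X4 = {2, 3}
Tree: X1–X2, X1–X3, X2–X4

A tree decomposition must satisfy three properties: every vertex lies in some bag; for every edge, both endpoints lie together in some bag; and for every vertex, the bags containing it form a connected subtree. Here vertex 4 appears in no bag, so the decomposition is invalid.

No — vertex 4 appears in no bag.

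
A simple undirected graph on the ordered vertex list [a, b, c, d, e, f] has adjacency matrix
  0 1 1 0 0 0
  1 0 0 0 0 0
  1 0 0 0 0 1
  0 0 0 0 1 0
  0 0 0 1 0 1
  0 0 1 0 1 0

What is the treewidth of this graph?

1

A width-1 tree decomposition is:
Bags: B1 = {a, b}  B2 = {a, c}  B3 = {c, f}  B4 = {e, f}  B5 = {d, e}
Tree: B1–B2, B2–B3, B3–B4, B4–B5
The largest bag has 2 vertices, giving width 1; this decomposition certifies tw(G) ≤ 1. Since G has at least one edge (e.g. b–a), it is not an edgeless graph, so tw(G) ≥ 1. Therefore the treewidth is 1.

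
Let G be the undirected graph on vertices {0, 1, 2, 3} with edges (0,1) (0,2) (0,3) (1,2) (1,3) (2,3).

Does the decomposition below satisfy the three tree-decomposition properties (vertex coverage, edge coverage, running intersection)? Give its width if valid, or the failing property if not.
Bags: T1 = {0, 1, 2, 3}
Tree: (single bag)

Yes; width 3.

Checking the three conditions: (i) the bags cover all of {0, 1, 2, 3}; (ii) for each edge, some bag contains both endpoints; (iii) the bags containing any fixed vertex form a subtree. All hold, so the decomposition is valid with width 4 − 1 = 3.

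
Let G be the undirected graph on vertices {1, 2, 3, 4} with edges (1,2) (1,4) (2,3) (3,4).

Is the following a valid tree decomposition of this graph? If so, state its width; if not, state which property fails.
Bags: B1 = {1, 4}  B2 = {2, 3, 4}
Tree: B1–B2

A tree decomposition must satisfy three properties: every vertex lies in some bag; for every edge, both endpoints lie together in some bag; and for every vertex, the bags containing it form a connected subtree. Here edge (2,1) lies in no bag, so the decomposition is invalid.

No — edge (2,1) lies in no bag.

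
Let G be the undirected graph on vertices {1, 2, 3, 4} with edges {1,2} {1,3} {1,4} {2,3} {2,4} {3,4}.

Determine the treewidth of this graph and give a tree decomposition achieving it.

With just one bag of size 4, the width is 4 − 1 = 3, so tw(G) ≤ 3. For the lower bound, the 4 vertices {1, 2, 3, 4} are pairwise adjacent, and any tree decomposition puts a clique entirely inside one bag — forcing width ≥ 3. Therefore the treewidth is 3.

Treewidth 3.
Bags: B1 = {1, 2, 3, 4}
Tree: (single bag)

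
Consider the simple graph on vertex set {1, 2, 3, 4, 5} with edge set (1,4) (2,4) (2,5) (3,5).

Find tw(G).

1

A width-1 tree decomposition is:
Bags: B1 = {1, 4}  B2 = {2, 4}  B3 = {2, 5}  B4 = {3, 5}
Tree: B1–B2, B2–B3, B3–B4
Every bag has size at most 2, so the width is 2 − 1 = 1 and tw(G) ≤ 1. G has an edge, so its treewidth is at least 1. Hence tw(G) = 1 exactly.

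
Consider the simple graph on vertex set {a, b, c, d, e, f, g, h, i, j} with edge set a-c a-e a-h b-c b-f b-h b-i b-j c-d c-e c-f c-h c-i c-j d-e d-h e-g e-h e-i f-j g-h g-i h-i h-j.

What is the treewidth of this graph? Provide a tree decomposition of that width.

Treewidth 3.
One such decomposition:
Bags: B1 = {b, c, h, i}  B2 = {c, e, h, i}  B3 = {b, c, h, j}  B4 = {e, g, h, i}  B5 = {b, c, f, j}  B6 = {a, c, e, h}  B7 = {c, d, e, h}
Tree: B1–B2, B1–B3, B2–B4, B3–B5, B2–B6, B2–B7

The largest bag has 4 vertices, giving width 3; this decomposition certifies tw(G) ≤ 3. On the other hand G contains the 4-clique {e, g, h, i}. A clique must lie in a single bag of any decomposition, so no decomposition can have width below 3. Hence tw(G) = 3 exactly.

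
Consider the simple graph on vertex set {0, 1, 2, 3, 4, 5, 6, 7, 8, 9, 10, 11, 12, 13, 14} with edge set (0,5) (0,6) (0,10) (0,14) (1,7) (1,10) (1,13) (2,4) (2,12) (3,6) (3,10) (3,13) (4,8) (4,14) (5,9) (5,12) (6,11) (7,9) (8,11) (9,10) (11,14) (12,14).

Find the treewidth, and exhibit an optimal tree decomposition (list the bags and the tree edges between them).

Each bag holds 4 vertices, so the decomposition has width 3, which upper-bounds the treewidth. For the lower bound: the 4 vertex sets {1,7,13}, {9}, {10}, {0,3,5,6} are disjoint, each induces a connected subgraph, and every pair is joined by at least one edge of G. Contracting each set to a single vertex therefore yields K_{4} as a minor, and since treewidth is minor-monotone, tw(G) ≥ tw(K_{4}) = 3. The upper and lower bounds meet at 3, so that is the treewidth.

Treewidth 3.
One optimal decomposition is:
Bags: B1 = {1, 7, 9, 13}  B2 = {1, 9, 10, 13}  B3 = {3, 9, 10, 13}  B4 = {3, 5, 9, 10}  B5 = {0, 3, 5, 10}  B6 = {0, 3, 5, 6}  B7 = {0, 5, 6, 12}  B8 = {0, 6, 12, 14}  B9 = {6, 11, 12, 14}  B10 = {2, 11, 12, 14}  B11 = {2, 4, 11, 14}  B12 = {2, 4, 8, 11}
Tree: B1–B2, B2–B3, B3–B4, B4–B5, B5–B6, B6–B7, B7–B8, B8–B9, B9–B10, B10–B11, B11–B12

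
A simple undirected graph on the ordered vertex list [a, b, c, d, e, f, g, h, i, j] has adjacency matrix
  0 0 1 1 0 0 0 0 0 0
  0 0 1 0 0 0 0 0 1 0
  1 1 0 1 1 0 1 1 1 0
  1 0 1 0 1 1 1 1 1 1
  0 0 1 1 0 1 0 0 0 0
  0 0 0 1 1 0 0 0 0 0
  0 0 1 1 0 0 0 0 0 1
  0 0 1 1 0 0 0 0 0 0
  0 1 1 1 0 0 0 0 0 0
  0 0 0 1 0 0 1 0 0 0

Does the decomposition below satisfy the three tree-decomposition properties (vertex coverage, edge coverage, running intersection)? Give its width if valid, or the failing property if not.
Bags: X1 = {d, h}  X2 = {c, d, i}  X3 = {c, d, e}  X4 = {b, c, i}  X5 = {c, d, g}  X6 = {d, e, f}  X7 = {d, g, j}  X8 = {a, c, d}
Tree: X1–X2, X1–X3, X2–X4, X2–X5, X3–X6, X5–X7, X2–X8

No — edge (c,h) lies in no bag.

A tree decomposition must satisfy three properties: every vertex lies in some bag; for every edge, both endpoints lie together in some bag; and for every vertex, the bags containing it form a connected subtree. Here edge (c,h) lies in no bag, so the decomposition is invalid.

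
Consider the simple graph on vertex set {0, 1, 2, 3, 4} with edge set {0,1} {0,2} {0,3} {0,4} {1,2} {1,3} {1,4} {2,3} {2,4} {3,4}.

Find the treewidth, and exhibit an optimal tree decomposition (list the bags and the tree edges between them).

Treewidth 4.
One such decomposition:
Bags: B1 = {0, 1, 2, 3, 4}
Tree: (single bag)

A single bag containing all 5 vertices is trivially a valid decomposition of width 4. On the other hand G contains the 5-clique {0, 1, 2, 3, 4}. A clique must lie in a single bag of any decomposition, so no decomposition can have width below 4. Hence tw(G) = 4 exactly.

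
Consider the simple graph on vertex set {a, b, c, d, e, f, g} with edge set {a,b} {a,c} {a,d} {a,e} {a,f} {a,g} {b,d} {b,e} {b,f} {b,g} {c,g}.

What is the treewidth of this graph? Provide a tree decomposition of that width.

Each bag holds 3 vertices, so the decomposition has width 2, which upper-bounds the treewidth. For the lower bound, the 3 vertices {a, c, g} are pairwise adjacent, and any tree decomposition puts a clique entirely inside one bag — forcing width ≥ 2. Hence tw(G) = 2 exactly.

Treewidth 2.
One optimal decomposition is:
Bags: B1 = {a, b, f}  B2 = {a, b, g}  B3 = {a, b, e}  B4 = {a, b, d}  B5 = {a, c, g}
Tree: B1–B2, B2–B3, B2–B4, B2–B5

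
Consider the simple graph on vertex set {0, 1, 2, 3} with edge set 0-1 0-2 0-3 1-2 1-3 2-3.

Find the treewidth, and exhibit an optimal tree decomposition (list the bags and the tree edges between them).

Treewidth 3.
One optimal decomposition is:
Bags: B1 = {0, 1, 2, 3}
Tree: (single bag)

With just one bag of size 4, the width is 4 − 1 = 3, so tw(G) ≤ 3. Conversely, {0, 1, 2, 3} is a clique of size 4, and the vertices of any clique must share a bag in every tree decomposition; so some bag has ≥ 4 vertices and tw(G) ≥ 3. Therefore the treewidth is 3.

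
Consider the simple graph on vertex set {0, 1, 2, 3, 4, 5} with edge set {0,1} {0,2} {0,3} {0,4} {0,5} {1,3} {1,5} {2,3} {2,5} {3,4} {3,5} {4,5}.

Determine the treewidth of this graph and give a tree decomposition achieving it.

Every bag has size at most 4, so the width is 4 − 1 = 3 and tw(G) ≤ 3. For the lower bound, the 4 vertices {0, 1, 3, 5} are pairwise adjacent, and any tree decomposition puts a clique entirely inside one bag — forcing width ≥ 3. Hence tw(G) = 3 exactly.

Treewidth 3.
Bags: B1 = {0, 3, 4, 5}  B2 = {0, 1, 3, 5}  B3 = {0, 2, 3, 5}
Tree: B1–B2, B1–B3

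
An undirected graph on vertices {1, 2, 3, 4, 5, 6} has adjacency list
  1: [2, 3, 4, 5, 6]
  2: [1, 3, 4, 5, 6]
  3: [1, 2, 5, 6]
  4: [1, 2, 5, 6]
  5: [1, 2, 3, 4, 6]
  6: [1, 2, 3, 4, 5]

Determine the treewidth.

A width-4 tree decomposition is:
Bags: B1 = {1, 2, 3, 5, 6}  B2 = {1, 2, 4, 5, 6}
Tree: B1–B2
The largest bag has 5 vertices, giving width 4; this decomposition certifies tw(G) ≤ 4. For the lower bound, the 5 vertices {1, 2, 3, 5, 6} are pairwise adjacent, and any tree decomposition puts a clique entirely inside one bag — forcing width ≥ 4. Combining the bounds, tw(G) = 4.

4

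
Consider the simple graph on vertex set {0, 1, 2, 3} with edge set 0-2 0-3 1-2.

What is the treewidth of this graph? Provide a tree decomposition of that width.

Each bag holds 2 vertices, so the decomposition has width 1, which upper-bounds the treewidth. G has an edge, so its treewidth is at least 1. Combining the bounds, tw(G) = 1.

Treewidth 1.
One optimal decomposition is:
Bags: B1 = {1, 2}  B2 = {0, 2}  B3 = {0, 3}
Tree: B1–B2, B2–B3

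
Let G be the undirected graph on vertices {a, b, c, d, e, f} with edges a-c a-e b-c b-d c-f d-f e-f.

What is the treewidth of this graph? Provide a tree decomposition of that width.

Every bag has size at most 3, so the width is 3 − 1 = 2 and tw(G) ≤ 2. Since a–e–f–c–a is a cycle in G, G is not acyclic. Forests are exactly the graphs of treewidth ≤ 1, so tw(G) ≥ 2. The upper and lower bounds meet at 2, so that is the treewidth.

Treewidth 2.
One such decomposition:
Bags: B1 = {a, c, e}  B2 = {c, e, f}  B3 = {b, c, f}  B4 = {b, d, f}
Tree: B1–B2, B2–B3, B3–B4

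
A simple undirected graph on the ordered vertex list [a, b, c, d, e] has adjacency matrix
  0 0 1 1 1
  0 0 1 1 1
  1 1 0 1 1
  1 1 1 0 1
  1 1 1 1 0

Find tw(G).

A width-3 tree decomposition is:
Bags: B1 = {a, c, d, e}  B2 = {b, c, d, e}
Tree: B1–B2
Each bag holds 4 vertices, so the decomposition has width 3, which upper-bounds the treewidth. Conversely, {a, c, d, e} is a clique of size 4, and the vertices of any clique must share a bag in every tree decomposition; so some bag has ≥ 4 vertices and tw(G) ≥ 3. Hence tw(G) = 3 exactly.

3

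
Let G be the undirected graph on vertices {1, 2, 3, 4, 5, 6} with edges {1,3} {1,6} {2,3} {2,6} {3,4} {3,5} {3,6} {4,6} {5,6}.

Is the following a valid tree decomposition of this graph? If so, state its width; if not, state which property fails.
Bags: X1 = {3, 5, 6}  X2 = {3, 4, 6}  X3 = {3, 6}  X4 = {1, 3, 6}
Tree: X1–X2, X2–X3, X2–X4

No — vertex 2 appears in no bag.

A tree decomposition must satisfy three properties: every vertex lies in some bag; for every edge, both endpoints lie together in some bag; and for every vertex, the bags containing it form a connected subtree. Here vertex 2 appears in no bag, so the decomposition is invalid.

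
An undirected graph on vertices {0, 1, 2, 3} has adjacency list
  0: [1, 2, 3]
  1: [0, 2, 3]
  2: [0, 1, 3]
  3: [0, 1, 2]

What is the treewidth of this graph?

3

A width-3 tree decomposition is:
Bags: B1 = {0, 1, 2, 3}
Tree: (single bag)
A single bag containing all 4 vertices is trivially a valid decomposition of width 3. For the lower bound, the 4 vertices {0, 1, 2, 3} are pairwise adjacent, and any tree decomposition puts a clique entirely inside one bag — forcing width ≥ 3. Hence tw(G) = 3 exactly.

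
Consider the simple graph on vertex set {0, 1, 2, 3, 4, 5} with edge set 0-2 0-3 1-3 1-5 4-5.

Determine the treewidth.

A width-1 tree decomposition is:
Bags: B1 = {4, 5}  B2 = {1, 5}  B3 = {1, 3}  B4 = {0, 3}  B5 = {0, 2}
Tree: B1–B2, B2–B3, B3–B4, B4–B5
Each bag holds 2 vertices, so the decomposition has width 1, which upper-bounds the treewidth. Since G has at least one edge (e.g. 4–5), it is not an edgeless graph, so tw(G) ≥ 1. The upper and lower bounds meet at 1, so that is the treewidth.

1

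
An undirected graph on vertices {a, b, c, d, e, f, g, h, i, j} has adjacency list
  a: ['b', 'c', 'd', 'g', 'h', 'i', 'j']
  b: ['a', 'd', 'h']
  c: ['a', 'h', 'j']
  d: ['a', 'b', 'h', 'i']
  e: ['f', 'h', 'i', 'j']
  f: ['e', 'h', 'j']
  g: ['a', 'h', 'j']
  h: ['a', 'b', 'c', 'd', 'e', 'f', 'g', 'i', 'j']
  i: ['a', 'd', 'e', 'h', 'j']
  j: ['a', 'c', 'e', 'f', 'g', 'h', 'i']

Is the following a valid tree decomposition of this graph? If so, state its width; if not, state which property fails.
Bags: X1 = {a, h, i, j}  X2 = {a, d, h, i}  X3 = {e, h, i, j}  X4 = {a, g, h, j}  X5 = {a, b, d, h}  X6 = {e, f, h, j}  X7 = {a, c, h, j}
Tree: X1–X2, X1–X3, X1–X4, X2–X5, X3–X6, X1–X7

Yes; width 3.

Checking the three conditions: (i) the bags cover all of {a, b, c, d, e, f, g, h, i, j}; (ii) for each edge, some bag contains both endpoints; (iii) the bags containing any fixed vertex form a subtree. All hold, so the decomposition is valid with width 4 − 1 = 3.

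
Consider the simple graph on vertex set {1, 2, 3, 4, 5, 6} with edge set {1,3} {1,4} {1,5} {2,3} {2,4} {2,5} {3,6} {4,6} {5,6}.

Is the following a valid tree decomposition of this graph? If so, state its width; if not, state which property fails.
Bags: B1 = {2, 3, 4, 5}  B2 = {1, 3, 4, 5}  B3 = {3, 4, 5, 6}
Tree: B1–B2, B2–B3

Yes; width 3.

Checking the three conditions: (i) the bags cover all of {1, 2, 3, 4, 5, 6}; (ii) for each edge, some bag contains both endpoints; (iii) the bags containing any fixed vertex form a subtree. All hold, so the decomposition is valid with width 4 − 1 = 3.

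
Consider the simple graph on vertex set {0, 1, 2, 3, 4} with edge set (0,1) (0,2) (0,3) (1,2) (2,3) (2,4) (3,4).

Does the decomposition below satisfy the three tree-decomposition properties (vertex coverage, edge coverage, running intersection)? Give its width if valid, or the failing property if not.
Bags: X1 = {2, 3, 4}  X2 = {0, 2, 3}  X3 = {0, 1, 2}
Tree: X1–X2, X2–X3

Every vertex of G appears in some bag (union = {0, 1, 2, 3, 4}); every edge is covered by a bag; and for each vertex v the set of bags containing v is connected in the bag tree. The decomposition is therefore valid. The largest bag has 3 vertices, so the width is 2.

Yes; width 2.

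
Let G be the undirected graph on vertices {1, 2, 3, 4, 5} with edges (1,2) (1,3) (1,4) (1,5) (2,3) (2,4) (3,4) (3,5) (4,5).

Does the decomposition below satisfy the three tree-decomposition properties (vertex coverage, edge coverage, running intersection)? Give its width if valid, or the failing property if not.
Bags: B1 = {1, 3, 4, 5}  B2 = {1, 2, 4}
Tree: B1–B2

A tree decomposition must satisfy three properties: every vertex lies in some bag; for every edge, both endpoints lie together in some bag; and for every vertex, the bags containing it form a connected subtree. Here edge (3,2) lies in no bag, so the decomposition is invalid.

No — edge (3,2) lies in no bag.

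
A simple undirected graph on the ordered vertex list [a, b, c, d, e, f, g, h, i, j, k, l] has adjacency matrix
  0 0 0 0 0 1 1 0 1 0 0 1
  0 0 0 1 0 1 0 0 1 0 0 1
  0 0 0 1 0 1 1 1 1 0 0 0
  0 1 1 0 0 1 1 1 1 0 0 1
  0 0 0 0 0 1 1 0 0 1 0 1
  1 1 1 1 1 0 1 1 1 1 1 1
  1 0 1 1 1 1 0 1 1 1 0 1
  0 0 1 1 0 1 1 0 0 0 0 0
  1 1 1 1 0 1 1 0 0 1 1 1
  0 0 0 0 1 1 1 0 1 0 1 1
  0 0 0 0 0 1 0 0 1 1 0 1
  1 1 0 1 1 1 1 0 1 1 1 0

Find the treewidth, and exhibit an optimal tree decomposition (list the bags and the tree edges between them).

Treewidth 4.
Bags: B1 = {f, g, i, j, l}  B2 = {d, f, g, i, l}  B3 = {b, d, f, i, l}  B4 = {c, d, f, g, i}  B5 = {f, i, j, k, l}  B6 = {c, d, f, g, h}  B7 = {a, f, g, i, l}  B8 = {e, f, g, j, l}
Tree: B1–B2, B2–B3, B2–B4, B1–B5, B4–B6, B1–B7, B1–B8

The largest bag has 5 vertices, giving width 4; this decomposition certifies tw(G) ≤ 4. On the other hand G contains the 5-clique {e, f, g, j, l}. A clique must lie in a single bag of any decomposition, so no decomposition can have width below 4. Hence tw(G) = 4 exactly.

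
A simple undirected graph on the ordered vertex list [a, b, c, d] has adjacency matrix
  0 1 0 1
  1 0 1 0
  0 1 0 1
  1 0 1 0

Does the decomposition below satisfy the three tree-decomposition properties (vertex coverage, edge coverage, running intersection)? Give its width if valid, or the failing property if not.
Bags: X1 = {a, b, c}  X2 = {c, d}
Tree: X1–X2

A tree decomposition must satisfy three properties: every vertex lies in some bag; for every edge, both endpoints lie together in some bag; and for every vertex, the bags containing it form a connected subtree. Here edge (a,d) lies in no bag, so the decomposition is invalid.

No — edge (a,d) lies in no bag.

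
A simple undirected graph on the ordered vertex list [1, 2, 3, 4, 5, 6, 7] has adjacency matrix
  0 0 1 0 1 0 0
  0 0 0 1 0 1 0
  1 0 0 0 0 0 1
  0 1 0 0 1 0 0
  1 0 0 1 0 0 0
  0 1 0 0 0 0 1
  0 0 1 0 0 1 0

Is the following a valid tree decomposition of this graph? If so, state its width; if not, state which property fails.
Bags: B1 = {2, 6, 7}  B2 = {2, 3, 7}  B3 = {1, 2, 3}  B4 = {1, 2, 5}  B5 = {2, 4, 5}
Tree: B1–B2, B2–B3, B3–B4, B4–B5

Yes; width 2.

Checking the three conditions: (i) the bags cover all of {1, 2, 3, 4, 5, 6, 7}; (ii) for each edge, some bag contains both endpoints; (iii) the bags containing any fixed vertex form a subtree. All hold, so the decomposition is valid with width 3 − 1 = 2.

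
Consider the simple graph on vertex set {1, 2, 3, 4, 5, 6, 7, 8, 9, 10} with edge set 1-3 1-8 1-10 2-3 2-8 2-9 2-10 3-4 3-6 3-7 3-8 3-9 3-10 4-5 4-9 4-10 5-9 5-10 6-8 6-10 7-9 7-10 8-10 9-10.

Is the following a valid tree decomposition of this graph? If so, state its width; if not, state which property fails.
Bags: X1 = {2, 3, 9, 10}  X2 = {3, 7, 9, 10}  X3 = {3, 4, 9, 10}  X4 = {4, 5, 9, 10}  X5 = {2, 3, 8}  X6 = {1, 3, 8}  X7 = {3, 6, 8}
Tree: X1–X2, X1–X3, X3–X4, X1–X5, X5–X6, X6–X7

A tree decomposition must satisfy three properties: every vertex lies in some bag; for every edge, both endpoints lie together in some bag; and for every vertex, the bags containing it form a connected subtree. Here edge (10,8) lies in no bag, so the decomposition is invalid.

No — edge (10,8) lies in no bag.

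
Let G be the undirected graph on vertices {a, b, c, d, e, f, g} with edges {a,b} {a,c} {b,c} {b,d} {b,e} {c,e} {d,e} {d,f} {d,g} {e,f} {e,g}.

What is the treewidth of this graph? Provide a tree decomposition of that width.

Treewidth 2.
One optimal decomposition is:
Bags: B1 = {b, c, e}  B2 = {a, b, c}  B3 = {b, d, e}  B4 = {d, e, f}  B5 = {d, e, g}
Tree: B1–B2, B1–B3, B3–B4, B4–B5

Every bag has size at most 3, so the width is 3 − 1 = 2 and tw(G) ≤ 2. On the other hand G contains the 3-clique {d, e, g}. A clique must lie in a single bag of any decomposition, so no decomposition can have width below 2. Combining the bounds, tw(G) = 2.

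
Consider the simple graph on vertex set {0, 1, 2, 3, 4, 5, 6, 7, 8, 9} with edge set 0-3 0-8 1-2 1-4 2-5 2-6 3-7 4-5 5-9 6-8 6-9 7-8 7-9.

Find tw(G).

2

A width-2 tree decomposition is:
Bags: B1 = {0, 3, 8}  B2 = {3, 7, 8}  B3 = {6, 7, 8}  B4 = {6, 7, 9}  B5 = {2, 6, 9}  B6 = {2, 5, 9}  B7 = {1, 2, 5}  B8 = {1, 4, 5}
Tree: B1–B2, B2–B3, B3–B4, B4–B5, B5–B6, B6–B7, B7–B8
The largest bag has 3 vertices, giving width 2; this decomposition certifies tw(G) ≤ 2. Since 0–3–7–8–0 is a cycle in G, G is not acyclic. Forests are exactly the graphs of treewidth ≤ 1, so tw(G) ≥ 2. Hence tw(G) = 2 exactly.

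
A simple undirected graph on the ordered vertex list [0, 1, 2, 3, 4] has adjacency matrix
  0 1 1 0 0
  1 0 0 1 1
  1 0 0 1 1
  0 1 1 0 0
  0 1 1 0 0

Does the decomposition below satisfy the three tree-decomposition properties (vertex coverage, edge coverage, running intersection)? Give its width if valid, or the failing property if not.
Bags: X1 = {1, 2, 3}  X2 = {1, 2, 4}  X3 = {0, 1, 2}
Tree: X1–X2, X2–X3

Yes; width 2.

Vertex coverage: the bags together contain {0, 1, 2, 3, 4}, the full vertex set. Edge coverage: each edge of G has both endpoints in at least one bag. Running intersection: for every vertex, the bags containing it form a connected subtree. All three properties hold, so this is a valid tree decomposition of width max|bag| − 1 = 2, and hence tw(G) ≤ 2.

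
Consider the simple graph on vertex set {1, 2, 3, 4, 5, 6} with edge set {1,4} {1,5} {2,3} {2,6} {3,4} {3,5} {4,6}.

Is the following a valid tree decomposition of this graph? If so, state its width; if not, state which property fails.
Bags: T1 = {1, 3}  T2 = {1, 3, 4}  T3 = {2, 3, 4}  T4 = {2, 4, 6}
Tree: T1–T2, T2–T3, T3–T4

A tree decomposition must satisfy three properties: every vertex lies in some bag; for every edge, both endpoints lie together in some bag; and for every vertex, the bags containing it form a connected subtree. Here vertex 5 appears in no bag, so the decomposition is invalid.

No — vertex 5 appears in no bag.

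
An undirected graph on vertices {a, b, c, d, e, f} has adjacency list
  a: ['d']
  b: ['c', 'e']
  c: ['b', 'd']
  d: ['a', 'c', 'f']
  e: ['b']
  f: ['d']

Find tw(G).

1

A width-1 tree decomposition is:
Bags: B1 = {c, d}  B2 = {b, c}  B3 = {b, e}  B4 = {a, d}  B5 = {d, f}
Tree: B1–B2, B2–B3, B1–B4, B1–B5
Every bag has size at most 2, so the width is 2 − 1 = 1 and tw(G) ≤ 1. Any graph with an edge has treewidth ≥ 1, and G has the edge c–d. The upper and lower bounds meet at 1, so that is the treewidth.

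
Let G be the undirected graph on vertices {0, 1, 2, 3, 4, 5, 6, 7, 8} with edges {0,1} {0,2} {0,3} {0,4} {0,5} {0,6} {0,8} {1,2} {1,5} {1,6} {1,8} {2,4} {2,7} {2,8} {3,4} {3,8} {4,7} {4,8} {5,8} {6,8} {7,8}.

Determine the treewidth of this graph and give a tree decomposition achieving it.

Treewidth 3.
One optimal decomposition is:
Bags: B1 = {0, 1, 6, 8}  B2 = {0, 1, 2, 8}  B3 = {0, 2, 4, 8}  B4 = {0, 1, 5, 8}  B5 = {2, 4, 7, 8}  B6 = {0, 3, 4, 8}
Tree: B1–B2, B2–B3, B2–B4, B3–B5, B3–B6

Every bag has size at most 4, so the width is 4 − 1 = 3 and tw(G) ≤ 3. Conversely, {0, 1, 2, 8} is a clique of size 4, and the vertices of any clique must share a bag in every tree decomposition; so some bag has ≥ 4 vertices and tw(G) ≥ 3. Therefore the treewidth is 3.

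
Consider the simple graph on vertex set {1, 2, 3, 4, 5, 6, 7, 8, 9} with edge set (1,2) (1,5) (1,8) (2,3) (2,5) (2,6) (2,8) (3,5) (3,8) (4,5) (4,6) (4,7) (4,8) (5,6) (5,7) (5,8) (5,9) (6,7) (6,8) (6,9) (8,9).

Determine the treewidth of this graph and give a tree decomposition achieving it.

Treewidth 3.
Bags: B1 = {5, 6, 8, 9}  B2 = {2, 5, 6, 8}  B3 = {4, 5, 6, 8}  B4 = {1, 2, 5, 8}  B5 = {4, 5, 6, 7}  B6 = {2, 3, 5, 8}
Tree: B1–B2, B2–B3, B2–B4, B3–B5, B2–B6

The largest bag has 4 vertices, giving width 3; this decomposition certifies tw(G) ≤ 3. For the lower bound, the 4 vertices {5, 6, 8, 9} are pairwise adjacent, and any tree decomposition puts a clique entirely inside one bag — forcing width ≥ 3. Hence tw(G) = 3 exactly.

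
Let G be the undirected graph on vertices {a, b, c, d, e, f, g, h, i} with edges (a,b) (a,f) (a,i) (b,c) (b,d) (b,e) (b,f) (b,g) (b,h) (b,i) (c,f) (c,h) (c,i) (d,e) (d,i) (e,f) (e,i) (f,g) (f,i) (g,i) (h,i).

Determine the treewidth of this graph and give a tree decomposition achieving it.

The largest bag has 4 vertices, giving width 3; this decomposition certifies tw(G) ≤ 3. Conversely, {b, d, e, i} is a clique of size 4, and the vertices of any clique must share a bag in every tree decomposition; so some bag has ≥ 4 vertices and tw(G) ≥ 3. Therefore the treewidth is 3.

Treewidth 3.
Bags: B1 = {b, f, g, i}  B2 = {a, b, f, i}  B3 = {b, e, f, i}  B4 = {b, c, f, i}  B5 = {b, c, h, i}  B6 = {b, d, e, i}
Tree: B1–B2, B2–B3, B1–B4, B4–B5, B3–B6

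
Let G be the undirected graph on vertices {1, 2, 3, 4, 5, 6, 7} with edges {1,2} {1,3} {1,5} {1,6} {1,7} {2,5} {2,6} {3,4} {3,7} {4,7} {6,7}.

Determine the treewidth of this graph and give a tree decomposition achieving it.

Treewidth 2.
One optimal decomposition is:
Bags: B1 = {1, 2, 6}  B2 = {1, 6, 7}  B3 = {1, 2, 5}  B4 = {1, 3, 7}  B5 = {3, 4, 7}
Tree: B1–B2, B1–B3, B2–B4, B4–B5

Each bag holds 3 vertices, so the decomposition has width 2, which upper-bounds the treewidth. For the lower bound, the 3 vertices {1, 2, 5} are pairwise adjacent, and any tree decomposition puts a clique entirely inside one bag — forcing width ≥ 2. Therefore the treewidth is 2.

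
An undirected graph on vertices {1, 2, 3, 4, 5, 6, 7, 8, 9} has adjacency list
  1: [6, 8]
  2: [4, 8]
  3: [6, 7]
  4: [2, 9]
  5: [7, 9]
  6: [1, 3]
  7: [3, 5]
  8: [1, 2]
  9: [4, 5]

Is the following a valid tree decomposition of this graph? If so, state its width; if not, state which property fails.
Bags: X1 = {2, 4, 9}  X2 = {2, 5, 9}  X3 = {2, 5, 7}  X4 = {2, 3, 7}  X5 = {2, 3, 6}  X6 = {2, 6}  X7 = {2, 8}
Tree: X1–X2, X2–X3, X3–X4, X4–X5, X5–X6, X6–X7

No — vertex 1 appears in no bag.

A tree decomposition must satisfy three properties: every vertex lies in some bag; for every edge, both endpoints lie together in some bag; and for every vertex, the bags containing it form a connected subtree. Here vertex 1 appears in no bag, so the decomposition is invalid.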